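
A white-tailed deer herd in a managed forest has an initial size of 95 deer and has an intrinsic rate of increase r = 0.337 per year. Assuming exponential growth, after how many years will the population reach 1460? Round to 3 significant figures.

8.11 years

Set N₀·e^(rt) = 1460: e^(0.337·t) = 1460/95 = 15.368.
0.337·t = ln(15.368) = 2.7323, so t = 2.7323/0.337 = 8.1078.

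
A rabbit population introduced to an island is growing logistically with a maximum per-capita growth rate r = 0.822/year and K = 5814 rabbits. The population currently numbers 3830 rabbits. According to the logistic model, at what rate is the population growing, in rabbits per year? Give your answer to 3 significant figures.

1070 rabbits per year

dN/dt = rN(1 − N/K) = 0.822 × 3830 × (1 − 3830/5814).
1 − 3830/5814 = 0.34125; dN/dt = 0.822 × 3830 × 0.34125 = 1074.3.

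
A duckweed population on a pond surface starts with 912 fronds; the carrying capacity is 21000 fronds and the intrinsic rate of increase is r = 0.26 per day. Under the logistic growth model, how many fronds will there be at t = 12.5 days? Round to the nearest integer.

A = (K − N₀)/N₀ = (21000 − 912)/912 = 22.026.
N(t) = K/(1 + A·e^(−rt)) = 21000/(1 + 22.026×e^(−0.26×12.5)).
e^(−3.25) = 0.038774; denominator = 1 + 22.026×0.038774 = 1.8541.
N = 21000/1.8541 = 11326.5.

11327 fronds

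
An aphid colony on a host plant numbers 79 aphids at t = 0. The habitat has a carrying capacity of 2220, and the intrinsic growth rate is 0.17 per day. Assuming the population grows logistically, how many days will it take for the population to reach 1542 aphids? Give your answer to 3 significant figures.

A = (K − N₀)/N₀ = (2220 − 79)/79 = 27.101.
Solve 2220/(1 + 27.101·e^(−0.17t)) = 1542: 1 + 27.101·e^(−0.17t) = 1.4397, so e^(−0.17t) = 0.0162239.
−0.17·t = ln(0.0162239) = -4.1213, so t = 4.1213/0.17 = 24.243.

24.2 days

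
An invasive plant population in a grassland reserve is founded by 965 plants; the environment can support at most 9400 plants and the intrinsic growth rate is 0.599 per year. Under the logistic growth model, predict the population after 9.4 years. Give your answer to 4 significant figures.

A = (K − N₀)/N₀ = (9400 − 965)/965 = 8.7409.
N(t) = K/(1 + A·e^(−rt)) = 9400/(1 + 8.7409×e^(−0.599×9.4)).
e^(−5.631) = 0.0035864; denominator = 1 + 8.7409×0.0035864 = 1.0313.
N = 9400/1.0313 = 9114.28.

9114 plants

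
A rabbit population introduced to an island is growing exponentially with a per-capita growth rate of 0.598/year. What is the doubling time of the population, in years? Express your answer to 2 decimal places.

Doubling time t_d = ln(2)/r = 0.6931/0.598 = 1.1591.

1.16 years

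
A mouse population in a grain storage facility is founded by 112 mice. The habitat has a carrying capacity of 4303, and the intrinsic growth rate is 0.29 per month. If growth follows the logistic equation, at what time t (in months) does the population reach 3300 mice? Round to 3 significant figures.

16.6 months

A = (K − N₀)/N₀ = (4303 − 112)/112 = 37.42.
Solve 4303/(1 + 37.42·e^(−0.29t)) = 3300: 1 + 37.42·e^(−0.29t) = 1.3039, so e^(−0.29t) = 0.00812246.
−0.29·t = ln(0.00812246) = -4.8131, so t = 4.8131/0.29 = 16.597.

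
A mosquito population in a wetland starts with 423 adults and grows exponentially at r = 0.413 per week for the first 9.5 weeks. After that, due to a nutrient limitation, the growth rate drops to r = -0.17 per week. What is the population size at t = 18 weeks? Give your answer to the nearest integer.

5044 adults

Phase 1: N(9.5) = 423·e^(0.413×9.5) = 423·e^3.923 = 21394.1.
Phase 2 runs for 18 − 9.5 = 8.5 weeks at r = -0.17.
N(18) = 21394.1·e^(-0.17×8.5) = 21394.1·e^-1.445 = 5043.58.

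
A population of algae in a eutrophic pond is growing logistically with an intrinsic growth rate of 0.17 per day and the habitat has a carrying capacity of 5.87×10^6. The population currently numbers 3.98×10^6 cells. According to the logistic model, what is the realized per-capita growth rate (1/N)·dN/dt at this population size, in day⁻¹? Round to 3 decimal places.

0.055 per day

(1/N)·dN/dt = r(1 − N/K) = 0.17 × (1 − 3.98×10^6/5.87×10^6).
= 0.17 × 0.32198 = 0.054736.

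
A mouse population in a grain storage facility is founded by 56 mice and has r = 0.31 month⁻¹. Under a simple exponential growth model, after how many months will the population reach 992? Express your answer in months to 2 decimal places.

Set N₀·e^(rt) = 992: e^(0.31·t) = 992/56 = 17.714.
0.31·t = ln(17.714) = 2.8744, so t = 2.8744/0.31 = 9.2722.

9.27 months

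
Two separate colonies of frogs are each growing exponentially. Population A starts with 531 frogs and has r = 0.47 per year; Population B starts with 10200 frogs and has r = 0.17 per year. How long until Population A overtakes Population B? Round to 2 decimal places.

9.85 years

Set 531·e^(0.47t) = 10200·e^(0.17t).
e^((0.47 − 0.17)t) = 10200/531 → e^(0.3·t) = 19.209.
0.3·t = ln(19.209) = 2.9554, so t = 2.9554/0.3 = 9.8513.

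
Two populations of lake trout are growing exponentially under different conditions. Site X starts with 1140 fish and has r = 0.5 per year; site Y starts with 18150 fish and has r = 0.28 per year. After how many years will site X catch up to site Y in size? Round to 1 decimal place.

12.6 years

Set 1140·e^(0.5t) = 18150·e^(0.28t).
e^((0.5 − 0.28)t) = 18150/1140 → e^(0.22·t) = 15.921.
0.22·t = ln(15.921) = 2.7676, so t = 2.7676/0.22 = 12.58.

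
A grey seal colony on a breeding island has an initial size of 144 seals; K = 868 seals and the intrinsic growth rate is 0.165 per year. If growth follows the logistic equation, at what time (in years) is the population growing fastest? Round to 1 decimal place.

9.8 years

Logistic growth is fastest at N = K/2 = 434.
A = (K − N₀)/N₀ = 5.0278. Set K/(1 + A·e^(−rt)) = K/2 → A·e^(−rt) = 1.
e^(−0.165t) = 1/5.0278 = 0.198895, so t = ln(5.0278)/0.165 = 1.615/0.165 = 9.7877.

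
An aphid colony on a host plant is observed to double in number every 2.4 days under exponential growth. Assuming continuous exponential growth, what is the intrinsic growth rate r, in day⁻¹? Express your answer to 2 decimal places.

r = ln(2)/t_d = 0.6931/2.4 = 0.28881.

0.29 per day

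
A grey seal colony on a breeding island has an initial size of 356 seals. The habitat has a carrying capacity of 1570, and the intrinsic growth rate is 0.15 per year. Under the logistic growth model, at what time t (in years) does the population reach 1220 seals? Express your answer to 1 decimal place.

A = (K − N₀)/N₀ = (1570 − 356)/356 = 3.4101.
Solve 1570/(1 + 3.4101·e^(−0.15t)) = 1220: 1 + 3.4101·e^(−0.15t) = 1.2869, so e^(−0.15t) = 0.0841278.
−0.15·t = ln(0.0841278) = -2.4754, so t = 2.4754/0.15 = 16.503.

16.5 years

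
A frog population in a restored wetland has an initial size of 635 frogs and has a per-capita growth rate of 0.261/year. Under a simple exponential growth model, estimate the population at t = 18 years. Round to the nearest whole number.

N(t) = N₀·e^(rt) = 635 × e^(0.261×18) = 635 × e^4.698.
e^4.698 ≈ 109.73, so N ≈ 635 × 109.73 = 69677.

69677 frogs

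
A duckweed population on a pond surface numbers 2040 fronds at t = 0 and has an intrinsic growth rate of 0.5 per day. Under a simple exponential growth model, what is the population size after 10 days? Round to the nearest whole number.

N(t) = N₀·e^(rt) = 2040 × e^(0.5×10) = 2040 × e^5.
e^5 ≈ 148.41, so N ≈ 2040 × 148.41 = 302763.

302763 fronds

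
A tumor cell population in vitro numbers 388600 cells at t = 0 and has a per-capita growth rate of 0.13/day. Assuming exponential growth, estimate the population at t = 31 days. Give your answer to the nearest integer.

21862990 cells

N(t) = N₀·e^(rt) = 388600 × e^(0.13×31) = 388600 × e^4.03.
e^4.03 ≈ 56.261, so N ≈ 388600 × 56.261 = 2.186299×10^7.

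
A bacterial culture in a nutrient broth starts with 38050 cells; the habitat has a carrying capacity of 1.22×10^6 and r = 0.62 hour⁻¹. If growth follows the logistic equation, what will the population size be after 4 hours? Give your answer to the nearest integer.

338764 cells

A = (K − N₀)/N₀ = (1.22×10^6 − 38050)/38050 = 31.063.
N(t) = K/(1 + A·e^(−rt)) = 1.22×10^6/(1 + 31.063×e^(−0.62×4)).
e^(−2.48) = 0.083743; denominator = 1 + 31.063×0.083743 = 3.6013.
N = 1.22×10^6/3.6013 = 338764.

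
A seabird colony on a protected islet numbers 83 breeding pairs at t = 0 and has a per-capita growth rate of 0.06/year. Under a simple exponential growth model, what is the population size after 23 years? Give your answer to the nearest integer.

N(t) = N₀·e^(rt) = 83 × e^(0.06×23) = 83 × e^1.38.
e^1.38 ≈ 3.9749, so N ≈ 83 × 3.9749 = 329.917.

330 breeding pairs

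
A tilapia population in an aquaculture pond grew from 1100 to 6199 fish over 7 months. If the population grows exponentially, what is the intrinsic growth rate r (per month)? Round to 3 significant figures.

0.247 per month

From N(t) = N₀·e^(rt): e^(r·7) = 6199/1100 = 5.6355.
r·7 = ln(5.6355) = 1.7291, so r = 1.7291/7 = 0.24701.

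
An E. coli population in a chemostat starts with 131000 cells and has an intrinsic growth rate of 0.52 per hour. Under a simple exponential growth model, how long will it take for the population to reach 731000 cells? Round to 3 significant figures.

3.31 hours

Set N₀·e^(rt) = 731000: e^(0.52·t) = 731000/131000 = 5.5802.
0.52·t = ln(5.5802) = 1.7192, so t = 1.7192/0.52 = 3.3062.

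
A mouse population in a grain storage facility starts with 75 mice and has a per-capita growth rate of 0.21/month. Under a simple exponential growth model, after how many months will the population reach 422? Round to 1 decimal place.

8.2 months

Set N₀·e^(rt) = 422: e^(0.21·t) = 422/75 = 5.6267.
0.21·t = ln(5.6267) = 1.7275, so t = 1.7275/0.21 = 8.2263.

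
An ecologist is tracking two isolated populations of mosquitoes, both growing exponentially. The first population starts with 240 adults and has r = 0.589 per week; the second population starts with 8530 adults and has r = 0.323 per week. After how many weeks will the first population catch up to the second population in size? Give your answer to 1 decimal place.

13.4 weeks

Set 240·e^(0.589t) = 8530·e^(0.323t).
e^((0.589 − 0.323)t) = 8530/240 → e^(0.266·t) = 35.542.
0.266·t = ln(35.542) = 3.5707, so t = 3.5707/0.266 = 13.424.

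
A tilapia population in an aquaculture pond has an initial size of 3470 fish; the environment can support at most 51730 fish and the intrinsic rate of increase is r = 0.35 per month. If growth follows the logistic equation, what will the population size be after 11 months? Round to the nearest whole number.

A = (K − N₀)/N₀ = (51730 − 3470)/3470 = 13.908.
N(t) = K/(1 + A·e^(−rt)) = 51730/(1 + 13.908×e^(−0.35×11)).
e^(−3.85) = 0.02128; denominator = 1 + 13.908×0.02128 = 1.296.
N = 51730/1.296 = 39916.5.

39917 fish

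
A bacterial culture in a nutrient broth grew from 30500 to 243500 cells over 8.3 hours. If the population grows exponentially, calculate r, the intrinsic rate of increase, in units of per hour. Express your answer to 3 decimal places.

From N(t) = N₀·e^(rt): e^(r·8.3) = 243500/30500 = 7.9836.
r·8.3 = ln(7.9836) = 2.0774, so r = 2.0774/8.3 = 0.25029.

0.250 per hour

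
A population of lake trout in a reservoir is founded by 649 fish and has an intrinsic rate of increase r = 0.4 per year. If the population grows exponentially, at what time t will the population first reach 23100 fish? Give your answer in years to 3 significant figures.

Set N₀·e^(rt) = 23100: e^(0.4·t) = 23100/649 = 35.593.
0.4·t = ln(35.593) = 3.5722, so t = 3.5722/0.4 = 8.9304.

8.93 years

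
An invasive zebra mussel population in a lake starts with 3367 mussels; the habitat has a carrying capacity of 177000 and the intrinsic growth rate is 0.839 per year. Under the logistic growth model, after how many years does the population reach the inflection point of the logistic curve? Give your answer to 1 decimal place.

4.7 years

Logistic growth is fastest at N = K/2 = 88500.
A = (K − N₀)/N₀ = 51.569. Set K/(1 + A·e^(−rt)) = K/2 → A·e^(−rt) = 1.
e^(−0.839t) = 1/51.569 = 0.0193915, so t = ln(51.569)/0.839 = 3.9429/0.839 = 4.6995.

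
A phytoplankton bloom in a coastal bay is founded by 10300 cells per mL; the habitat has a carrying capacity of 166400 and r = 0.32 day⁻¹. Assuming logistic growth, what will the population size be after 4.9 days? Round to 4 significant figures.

A = (K − N₀)/N₀ = (166400 − 10300)/10300 = 15.155.
N(t) = K/(1 + A·e^(−rt)) = 166400/(1 + 15.155×e^(−0.32×4.9)).
e^(−1.568) = 0.20846; denominator = 1 + 15.155×0.20846 = 4.1593.
N = 166400/4.1593 = 40006.7.

40010 cells per mL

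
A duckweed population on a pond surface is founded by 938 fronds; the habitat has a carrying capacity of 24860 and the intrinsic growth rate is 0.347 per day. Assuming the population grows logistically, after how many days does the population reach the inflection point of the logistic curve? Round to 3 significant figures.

Logistic growth is fastest at N = K/2 = 12430.
A = (K − N₀)/N₀ = 25.503. Set K/(1 + A·e^(−rt)) = K/2 → A·e^(−rt) = 1.
e^(−0.347t) = 1/25.503 = 0.0392108, so t = ln(25.503)/0.347 = 3.2388/0.347 = 9.3337.

9.33 days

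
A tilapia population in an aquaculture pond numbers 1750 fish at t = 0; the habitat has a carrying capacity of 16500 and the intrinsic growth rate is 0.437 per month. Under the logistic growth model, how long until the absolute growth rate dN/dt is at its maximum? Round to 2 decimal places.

4.88 months

Logistic growth is fastest at N = K/2 = 8250.
A = (K − N₀)/N₀ = 8.4286. Set K/(1 + A·e^(−rt)) = K/2 → A·e^(−rt) = 1.
e^(−0.437t) = 1/8.4286 = 0.118644, so t = ln(8.4286)/0.437 = 2.1316/0.437 = 4.8779.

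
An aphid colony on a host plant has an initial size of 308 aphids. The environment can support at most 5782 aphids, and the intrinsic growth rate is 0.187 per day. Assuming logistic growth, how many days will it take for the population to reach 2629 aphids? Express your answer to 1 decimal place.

A = (K − N₀)/N₀ = (5782 − 308)/308 = 17.773.
Solve 5782/(1 + 17.773·e^(−0.187t)) = 2629: 1 + 17.773·e^(−0.187t) = 2.1993, so e^(−0.187t) = 0.0674807.
−0.187·t = ln(0.0674807) = -2.6959, so t = 2.6959/0.187 = 14.417.

14.4 days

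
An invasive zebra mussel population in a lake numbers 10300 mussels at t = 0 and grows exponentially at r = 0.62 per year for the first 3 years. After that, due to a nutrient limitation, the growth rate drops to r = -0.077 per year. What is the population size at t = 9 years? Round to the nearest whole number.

41685 mussels

Phase 1: N(3) = 10300·e^(0.62×3) = 10300·e^1.86 = 66164.5.
Phase 2 runs for 9 − 3 = 6 years at r = -0.077.
N(9) = 66164.5·e^(-0.077×6) = 66164.5·e^-0.462 = 41685.1.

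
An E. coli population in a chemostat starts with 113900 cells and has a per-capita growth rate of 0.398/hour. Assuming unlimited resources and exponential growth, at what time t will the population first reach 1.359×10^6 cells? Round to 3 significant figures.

Set N₀·e^(rt) = 1.359×10^6: e^(0.398·t) = 1.359×10^6/113900 = 11.932.
0.398·t = ln(11.932) = 2.4792, so t = 2.4792/0.398 = 6.2291.

6.23 hours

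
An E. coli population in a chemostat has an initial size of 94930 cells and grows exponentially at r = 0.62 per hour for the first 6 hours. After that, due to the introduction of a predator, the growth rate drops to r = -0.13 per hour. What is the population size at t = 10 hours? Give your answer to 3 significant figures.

Phase 1: N(6) = 94930·e^(0.62×6) = 94930·e^3.72 = 3.917229×10^6.
Phase 2 runs for 10 − 6 = 4 hours at r = -0.13.
N(10) = 3.917229×10^6·e^(-0.13×4) = 3.917229×10^6·e^-0.52 = 2.328873×10^6.

2330000 cells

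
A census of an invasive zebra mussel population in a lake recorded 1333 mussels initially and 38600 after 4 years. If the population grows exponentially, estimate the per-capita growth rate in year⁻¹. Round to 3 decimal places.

0.841 per year

From N(t) = N₀·e^(rt): e^(r·4) = 38600/1333 = 28.957.
r·4 = ln(28.957) = 3.3658, so r = 3.3658/4 = 0.84146.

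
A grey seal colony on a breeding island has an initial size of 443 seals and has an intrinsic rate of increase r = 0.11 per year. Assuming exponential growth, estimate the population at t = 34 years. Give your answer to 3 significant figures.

N(t) = N₀·e^(rt) = 443 × e^(0.11×34) = 443 × e^3.74.
e^3.74 ≈ 42.098, so N ≈ 443 × 42.098 = 18649.4.

18600 seals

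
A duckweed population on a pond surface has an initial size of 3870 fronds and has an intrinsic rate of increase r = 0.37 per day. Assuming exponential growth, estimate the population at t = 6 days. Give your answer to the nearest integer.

35632 fronds

N(t) = N₀·e^(rt) = 3870 × e^(0.37×6) = 3870 × e^2.22.
e^2.22 ≈ 9.2073, so N ≈ 3870 × 9.2073 = 35632.4.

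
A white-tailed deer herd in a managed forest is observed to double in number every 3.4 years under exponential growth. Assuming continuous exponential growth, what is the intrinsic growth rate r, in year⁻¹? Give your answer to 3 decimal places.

r = ln(2)/t_d = 0.6931/3.4 = 0.20387.

0.204 per year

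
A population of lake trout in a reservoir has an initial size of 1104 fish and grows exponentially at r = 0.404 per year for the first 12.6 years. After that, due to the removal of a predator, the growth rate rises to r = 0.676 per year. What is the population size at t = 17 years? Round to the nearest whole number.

Phase 1: N(12.6) = 1104·e^(0.404×12.6) = 1104·e^5.09 = 179350.
Phase 2 runs for 17 − 12.6 = 4.4 years at r = 0.676.
N(17) = 179350·e^(0.676×4.4) = 179350·e^2.974 = 3.511294×10^6.

3511294 fish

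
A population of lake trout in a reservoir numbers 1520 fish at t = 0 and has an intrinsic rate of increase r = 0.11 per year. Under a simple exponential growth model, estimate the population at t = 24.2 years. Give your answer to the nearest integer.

21774 fish

N(t) = N₀·e^(rt) = 1520 × e^(0.11×24.2) = 1520 × e^2.662.
e^2.662 ≈ 14.325, so N ≈ 1520 × 14.325 = 21773.9.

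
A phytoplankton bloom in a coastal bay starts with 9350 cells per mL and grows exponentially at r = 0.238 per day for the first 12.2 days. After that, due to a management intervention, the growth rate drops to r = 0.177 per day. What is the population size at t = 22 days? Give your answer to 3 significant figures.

Phase 1: N(12.2) = 9350·e^(0.238×12.2) = 9350·e^2.904 = 170541.
Phase 2 runs for 22 − 12.2 = 9.8 days at r = 0.177.
N(22) = 170541·e^(0.177×9.8) = 170541·e^1.735 = 966399.

966000 cells per mL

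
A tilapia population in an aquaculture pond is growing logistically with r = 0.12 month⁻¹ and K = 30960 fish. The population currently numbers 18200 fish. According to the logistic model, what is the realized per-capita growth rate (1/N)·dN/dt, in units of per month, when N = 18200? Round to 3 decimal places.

0.049 per month

(1/N)·dN/dt = r(1 − N/K) = 0.12 × (1 − 18200/30960).
= 0.12 × 0.41214 = 0.049457.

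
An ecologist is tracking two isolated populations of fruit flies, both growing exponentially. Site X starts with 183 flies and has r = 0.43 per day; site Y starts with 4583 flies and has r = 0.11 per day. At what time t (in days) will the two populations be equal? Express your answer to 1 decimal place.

Set 183·e^(0.43t) = 4583·e^(0.11t).
e^((0.43 − 0.11)t) = 4583/183 → e^(0.32·t) = 25.044.
0.32·t = ln(25.044) = 3.2206, so t = 3.2206/0.32 = 10.064.

10.1 days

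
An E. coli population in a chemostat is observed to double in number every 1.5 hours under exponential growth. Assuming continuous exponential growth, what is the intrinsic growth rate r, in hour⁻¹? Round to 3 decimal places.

r = ln(2)/t_d = 0.6931/1.5 = 0.4621.

0.462 per hour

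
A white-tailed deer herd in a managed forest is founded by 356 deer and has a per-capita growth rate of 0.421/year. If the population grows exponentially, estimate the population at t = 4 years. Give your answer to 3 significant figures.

N(t) = N₀·e^(rt) = 356 × e^(0.421×4) = 356 × e^1.684.
e^1.684 ≈ 5.3871, so N ≈ 356 × 5.3871 = 1917.79.

1920 deer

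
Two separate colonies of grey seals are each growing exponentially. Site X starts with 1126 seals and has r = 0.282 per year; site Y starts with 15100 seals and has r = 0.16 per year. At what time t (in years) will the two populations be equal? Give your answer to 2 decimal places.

Set 1126·e^(0.282t) = 15100·e^(0.16t).
e^((0.282 − 0.16)t) = 15100/1126 → e^(0.122·t) = 13.41.
0.122·t = ln(13.41) = 2.596, so t = 2.596/0.122 = 21.279.

21.28 years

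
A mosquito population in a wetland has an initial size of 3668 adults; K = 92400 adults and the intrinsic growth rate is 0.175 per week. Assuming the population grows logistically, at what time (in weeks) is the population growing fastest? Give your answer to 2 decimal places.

18.21 weeks

Logistic growth is fastest at N = K/2 = 46200.
A = (K − N₀)/N₀ = 24.191. Set K/(1 + A·e^(−rt)) = K/2 → A·e^(−rt) = 1.
e^(−0.175t) = 1/24.191 = 0.041338, so t = ln(24.191)/0.175 = 3.186/0.175 = 18.206.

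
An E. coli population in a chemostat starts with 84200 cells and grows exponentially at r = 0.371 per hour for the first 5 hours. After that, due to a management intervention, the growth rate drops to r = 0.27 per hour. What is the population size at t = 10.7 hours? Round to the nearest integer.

2507885 cells

Phase 1: N(5) = 84200·e^(0.371×5) = 84200·e^1.855 = 538181.
Phase 2 runs for 10.7 − 5 = 5.7 hours at r = 0.27.
N(10.7) = 538181·e^(0.27×5.7) = 538181·e^1.539 = 2.507885×10^6.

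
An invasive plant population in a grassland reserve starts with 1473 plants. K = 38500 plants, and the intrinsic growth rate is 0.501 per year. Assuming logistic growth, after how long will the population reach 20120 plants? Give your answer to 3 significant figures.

A = (K − N₀)/N₀ = (38500 − 1473)/1473 = 25.137.
Solve 38500/(1 + 25.137·e^(−0.501t)) = 20120: 1 + 25.137·e^(−0.501t) = 1.9135, so e^(−0.501t) = 0.0363414.
−0.501·t = ln(0.0363414) = -3.3148, so t = 3.3148/0.501 = 6.6164.

6.62 years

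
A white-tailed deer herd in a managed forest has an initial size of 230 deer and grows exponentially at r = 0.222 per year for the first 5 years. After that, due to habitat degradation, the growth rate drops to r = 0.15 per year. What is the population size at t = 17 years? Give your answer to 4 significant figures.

Phase 1: N(5) = 230·e^(0.222×5) = 230·e^1.11 = 697.902.
Phase 2 runs for 17 − 5 = 12 years at r = 0.15.
N(17) = 697.902·e^(0.15×12) = 697.902·e^1.8 = 4222.06.

4222 deer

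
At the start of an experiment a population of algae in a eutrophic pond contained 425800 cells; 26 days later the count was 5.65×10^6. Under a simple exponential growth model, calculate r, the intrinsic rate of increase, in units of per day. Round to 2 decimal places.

From N(t) = N₀·e^(rt): e^(r·26) = 5.65×10^6/425800 = 13.269.
r·26 = ln(13.269) = 2.5854, so r = 2.5854/26 = 0.09944.

0.10 per day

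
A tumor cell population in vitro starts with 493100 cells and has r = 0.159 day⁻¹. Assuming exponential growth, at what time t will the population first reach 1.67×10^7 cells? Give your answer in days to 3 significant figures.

22.2 days

Set N₀·e^(rt) = 1.67×10^7: e^(0.159·t) = 1.67×10^7/493100 = 33.867.
0.159·t = ln(33.867) = 3.5225, so t = 3.5225/0.159 = 22.154.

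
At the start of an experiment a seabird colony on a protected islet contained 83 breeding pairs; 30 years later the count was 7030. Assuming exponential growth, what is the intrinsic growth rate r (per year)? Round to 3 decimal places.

0.148 per year

From N(t) = N₀·e^(rt): e^(r·30) = 7030/83 = 84.699.
r·30 = ln(84.699) = 4.4391, so r = 4.4391/30 = 0.14797.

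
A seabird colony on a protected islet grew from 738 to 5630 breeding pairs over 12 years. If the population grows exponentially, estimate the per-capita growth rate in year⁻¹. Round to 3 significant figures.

0.169 per year

From N(t) = N₀·e^(rt): e^(r·12) = 5630/738 = 7.6287.
r·12 = ln(7.6287) = 2.0319, so r = 2.0319/12 = 0.16933.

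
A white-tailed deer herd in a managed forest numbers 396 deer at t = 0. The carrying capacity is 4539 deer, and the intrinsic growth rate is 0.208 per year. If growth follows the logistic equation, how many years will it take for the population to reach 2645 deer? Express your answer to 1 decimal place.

12.9 years

A = (K − N₀)/N₀ = (4539 − 396)/396 = 10.462.
Solve 4539/(1 + 10.462·e^(−0.208t)) = 2645: 1 + 10.462·e^(−0.208t) = 1.7161, so e^(−0.208t) = 0.0684439.
−0.208·t = ln(0.0684439) = -2.6817, so t = 2.6817/0.208 = 12.893.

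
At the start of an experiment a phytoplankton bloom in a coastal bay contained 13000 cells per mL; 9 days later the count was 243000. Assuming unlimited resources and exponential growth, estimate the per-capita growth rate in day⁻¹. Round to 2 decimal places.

0.33 per day

From N(t) = N₀·e^(rt): e^(r·9) = 243000/13000 = 18.692.
r·9 = ln(18.692) = 2.9281, so r = 2.9281/9 = 0.32535.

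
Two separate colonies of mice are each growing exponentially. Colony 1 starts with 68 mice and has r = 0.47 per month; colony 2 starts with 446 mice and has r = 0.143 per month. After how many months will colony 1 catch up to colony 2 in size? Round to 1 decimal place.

Set 68·e^(0.47t) = 446·e^(0.143t).
e^((0.47 − 0.143)t) = 446/68 → e^(0.327·t) = 6.5588.
0.327·t = ln(6.5588) = 1.8808, so t = 1.8808/0.327 = 5.7517.

5.8 months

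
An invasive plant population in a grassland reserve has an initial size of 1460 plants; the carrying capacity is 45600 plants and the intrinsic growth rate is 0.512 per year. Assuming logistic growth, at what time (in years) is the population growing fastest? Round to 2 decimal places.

Logistic growth is fastest at N = K/2 = 22800.
A = (K − N₀)/N₀ = 30.233. Set K/(1 + A·e^(−rt)) = K/2 → A·e^(−rt) = 1.
e^(−0.512t) = 1/30.233 = 0.0330766, so t = ln(30.233)/0.512 = 3.4089/0.512 = 6.6581.

6.66 years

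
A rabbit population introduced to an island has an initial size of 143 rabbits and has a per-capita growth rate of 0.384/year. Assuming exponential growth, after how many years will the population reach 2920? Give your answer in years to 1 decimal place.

7.9 years

Set N₀·e^(rt) = 2920: e^(0.384·t) = 2920/143 = 20.42.
0.384·t = ln(20.42) = 3.0165, so t = 3.0165/0.384 = 7.8555.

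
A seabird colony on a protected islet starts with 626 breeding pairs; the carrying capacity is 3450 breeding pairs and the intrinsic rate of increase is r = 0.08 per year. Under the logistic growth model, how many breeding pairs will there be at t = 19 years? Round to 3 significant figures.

1740 breeding pairs

A = (K − N₀)/N₀ = (3450 − 626)/626 = 4.5112.
N(t) = K/(1 + A·e^(−rt)) = 3450/(1 + 4.5112×e^(−0.08×19)).
e^(−1.52) = 0.21871; denominator = 1 + 4.5112×0.21871 = 1.9866.
N = 3450/1.9866 = 1736.59.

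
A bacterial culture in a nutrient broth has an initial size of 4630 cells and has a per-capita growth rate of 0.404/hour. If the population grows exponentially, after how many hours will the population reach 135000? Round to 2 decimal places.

8.35 hours

Set N₀·e^(rt) = 135000: e^(0.404·t) = 135000/4630 = 29.158.
0.404·t = ln(29.158) = 3.3727, so t = 3.3727/0.404 = 8.3483.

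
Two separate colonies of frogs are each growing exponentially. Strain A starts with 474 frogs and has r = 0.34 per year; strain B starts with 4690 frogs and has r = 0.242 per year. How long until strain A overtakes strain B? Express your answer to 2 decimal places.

23.39 years

Set 474·e^(0.34t) = 4690·e^(0.242t).
e^((0.34 − 0.242)t) = 4690/474 → e^(0.098·t) = 9.8945.
0.098·t = ln(9.8945) = 2.292, so t = 2.292/0.098 = 23.388.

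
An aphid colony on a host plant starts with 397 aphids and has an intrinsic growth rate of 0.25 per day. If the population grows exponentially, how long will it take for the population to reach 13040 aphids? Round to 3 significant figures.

Set N₀·e^(rt) = 13040: e^(0.25·t) = 13040/397 = 32.846.
0.25·t = ln(32.846) = 3.4918, so t = 3.4918/0.25 = 13.967.

14.0 days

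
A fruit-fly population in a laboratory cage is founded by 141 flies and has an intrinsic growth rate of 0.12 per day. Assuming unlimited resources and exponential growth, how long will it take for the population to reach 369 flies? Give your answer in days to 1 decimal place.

8.0 days

Set N₀·e^(rt) = 369: e^(0.12·t) = 369/141 = 2.617.
0.12·t = ln(2.617) = 0.96204, so t = 0.96204/0.12 = 8.017.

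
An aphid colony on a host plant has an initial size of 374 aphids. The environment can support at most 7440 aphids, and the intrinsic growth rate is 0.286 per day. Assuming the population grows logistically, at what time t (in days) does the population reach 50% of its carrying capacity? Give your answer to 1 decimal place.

A = (K − N₀)/N₀ = (7440 − 374)/374 = 18.893.
Solve 7440/(1 + 18.893·e^(−0.286t)) = 3720: 1 + 18.893·e^(−0.286t) = 2, so e^(−0.286t) = 0.0529295.
−0.286·t = ln(0.0529295) = -2.9388, so t = 2.9388/0.286 = 10.276.

10.3 days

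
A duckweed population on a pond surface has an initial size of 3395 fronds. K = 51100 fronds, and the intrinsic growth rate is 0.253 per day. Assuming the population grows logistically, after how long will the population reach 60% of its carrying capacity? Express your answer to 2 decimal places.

12.05 days

A = (K − N₀)/N₀ = (51100 − 3395)/3395 = 14.052.
Solve 51100/(1 + 14.052·e^(−0.253t)) = 30660: 1 + 14.052·e^(−0.253t) = 1.6667, so e^(−0.253t) = 0.0474444.
−0.253·t = ln(0.0474444) = -3.0482, so t = 3.0482/0.253 = 12.048.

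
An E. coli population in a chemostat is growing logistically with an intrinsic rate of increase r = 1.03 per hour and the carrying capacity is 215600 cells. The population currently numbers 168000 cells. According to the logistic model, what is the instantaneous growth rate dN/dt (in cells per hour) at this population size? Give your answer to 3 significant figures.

38200 cells per hour

dN/dt = rN(1 − N/K) = 1.03 × 168000 × (1 − 168000/215600).
1 − 168000/215600 = 0.22078; dN/dt = 1.03 × 168000 × 0.22078 = 38204.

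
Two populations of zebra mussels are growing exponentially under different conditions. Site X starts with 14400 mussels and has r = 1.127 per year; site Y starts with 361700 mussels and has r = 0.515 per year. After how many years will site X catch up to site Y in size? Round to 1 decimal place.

5.3 years

Set 14400·e^(1.127t) = 361700·e^(0.515t).
e^((1.127 − 0.515)t) = 361700/14400 → e^(0.612·t) = 25.118.
0.612·t = ln(25.118) = 3.2236, so t = 3.2236/0.612 = 5.2673.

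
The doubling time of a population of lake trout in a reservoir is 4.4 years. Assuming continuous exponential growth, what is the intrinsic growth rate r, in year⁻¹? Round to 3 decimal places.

0.158 per year

r = ln(2)/t_d = 0.6931/4.4 = 0.15753.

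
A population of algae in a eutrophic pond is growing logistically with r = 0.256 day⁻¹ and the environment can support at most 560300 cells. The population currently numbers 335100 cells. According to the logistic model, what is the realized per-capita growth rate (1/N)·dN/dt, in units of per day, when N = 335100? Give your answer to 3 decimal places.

(1/N)·dN/dt = r(1 − N/K) = 0.256 × (1 − 335100/560300).
= 0.256 × 0.40193 = 0.10289.

0.103 per day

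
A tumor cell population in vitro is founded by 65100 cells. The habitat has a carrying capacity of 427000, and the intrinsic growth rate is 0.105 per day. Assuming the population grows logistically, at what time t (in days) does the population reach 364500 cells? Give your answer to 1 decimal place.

33.1 days

A = (K − N₀)/N₀ = (427000 − 65100)/65100 = 5.5591.
Solve 427000/(1 + 5.5591·e^(−0.105t)) = 364500: 1 + 5.5591·e^(−0.105t) = 1.1715, so e^(−0.105t) = 0.0308443.
−0.105·t = ln(0.0308443) = -3.4788, so t = 3.4788/0.105 = 33.131.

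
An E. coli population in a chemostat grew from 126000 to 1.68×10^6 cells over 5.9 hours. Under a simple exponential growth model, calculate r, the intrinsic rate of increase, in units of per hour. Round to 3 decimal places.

From N(t) = N₀·e^(rt): e^(r·5.9) = 1.68×10^6/126000 = 13.333.
r·5.9 = ln(13.333) = 2.5903, so r = 2.5903/5.9 = 0.43903.

0.439 per hour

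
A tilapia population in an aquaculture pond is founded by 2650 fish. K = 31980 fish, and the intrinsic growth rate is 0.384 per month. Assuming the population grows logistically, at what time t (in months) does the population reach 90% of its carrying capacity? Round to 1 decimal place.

A = (K − N₀)/N₀ = (31980 − 2650)/2650 = 11.068.
Solve 31980/(1 + 11.068·e^(−0.384t)) = 28782: 1 + 11.068·e^(−0.384t) = 1.1111, so e^(−0.384t) = 0.010039.
−0.384·t = ln(0.010039) = -4.6013, so t = 4.6013/0.384 = 11.982.

12.0 months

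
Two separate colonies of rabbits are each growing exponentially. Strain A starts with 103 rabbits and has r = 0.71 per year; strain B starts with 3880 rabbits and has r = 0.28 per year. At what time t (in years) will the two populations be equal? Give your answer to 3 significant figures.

8.44 years

Set 103·e^(0.71t) = 3880·e^(0.28t).
e^((0.71 − 0.28)t) = 3880/103 → e^(0.43·t) = 37.67.
0.43·t = ln(37.67) = 3.6289, so t = 3.6289/0.43 = 8.4392.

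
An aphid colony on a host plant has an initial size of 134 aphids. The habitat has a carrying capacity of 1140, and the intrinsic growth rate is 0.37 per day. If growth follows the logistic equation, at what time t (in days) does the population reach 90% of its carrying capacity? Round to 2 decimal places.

A = (K − N₀)/N₀ = (1140 − 134)/134 = 7.5075.
Solve 1140/(1 + 7.5075·e^(−0.37t)) = 1026: 1 + 7.5075·e^(−0.37t) = 1.1111, so e^(−0.37t) = 0.0148001.
−0.37·t = ln(0.0148001) = -4.2131, so t = 4.2131/0.37 = 11.387.

11.39 days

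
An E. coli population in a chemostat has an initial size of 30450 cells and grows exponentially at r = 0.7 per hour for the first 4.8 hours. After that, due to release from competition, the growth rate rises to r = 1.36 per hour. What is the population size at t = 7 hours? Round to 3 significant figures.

17500000 cells

Phase 1: N(4.8) = 30450·e^(0.7×4.8) = 30450·e^3.36 = 876631.
Phase 2 runs for 7 − 4.8 = 2.2 hours at r = 1.36.
N(7) = 876631·e^(1.36×2.2) = 876631·e^2.992 = 1.74673×10^7.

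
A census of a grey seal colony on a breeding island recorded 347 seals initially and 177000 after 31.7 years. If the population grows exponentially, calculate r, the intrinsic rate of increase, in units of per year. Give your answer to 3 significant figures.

From N(t) = N₀·e^(rt): e^(r·31.7) = 177000/347 = 510.09.
r·31.7 = ln(510.09) = 6.2346, so r = 6.2346/31.7 = 0.19667.

0.197 per year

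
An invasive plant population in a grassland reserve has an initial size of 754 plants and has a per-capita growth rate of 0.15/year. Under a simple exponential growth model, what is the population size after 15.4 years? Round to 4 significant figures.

7596 plants

N(t) = N₀·e^(rt) = 754 × e^(0.15×15.4) = 754 × e^2.31.
e^2.31 ≈ 10.074, so N ≈ 754 × 10.074 = 7596.12.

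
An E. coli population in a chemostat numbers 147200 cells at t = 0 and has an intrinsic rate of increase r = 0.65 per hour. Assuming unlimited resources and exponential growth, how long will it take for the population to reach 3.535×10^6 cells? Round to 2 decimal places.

Set N₀·e^(rt) = 3.535×10^6: e^(0.65·t) = 3.535×10^6/147200 = 24.015.
0.65·t = ln(24.015) = 3.1787, so t = 3.1787/0.65 = 4.8903.

4.89 hours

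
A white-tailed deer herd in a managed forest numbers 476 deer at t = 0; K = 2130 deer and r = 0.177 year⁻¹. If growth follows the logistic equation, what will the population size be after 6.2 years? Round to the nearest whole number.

A = (K − N₀)/N₀ = (2130 − 476)/476 = 3.4748.
N(t) = K/(1 + A·e^(−rt)) = 2130/(1 + 3.4748×e^(−0.177×6.2)).
e^(−1.097) = 0.33374; denominator = 1 + 3.4748×0.33374 = 2.1597.
N = 2130/2.1597 = 986.263.

986 deer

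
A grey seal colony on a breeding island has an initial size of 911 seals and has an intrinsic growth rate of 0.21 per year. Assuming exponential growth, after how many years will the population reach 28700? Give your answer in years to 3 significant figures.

Set N₀·e^(rt) = 28700: e^(0.21·t) = 28700/911 = 31.504.
0.21·t = ln(31.504) = 3.4501, so t = 3.4501/0.21 = 16.429.

16.4 years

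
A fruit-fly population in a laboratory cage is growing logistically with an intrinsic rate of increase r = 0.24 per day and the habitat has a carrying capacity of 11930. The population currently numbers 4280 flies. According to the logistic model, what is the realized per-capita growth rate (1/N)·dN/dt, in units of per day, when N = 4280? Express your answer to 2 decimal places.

(1/N)·dN/dt = r(1 − N/K) = 0.24 × (1 − 4280/11930).
= 0.24 × 0.64124 = 0.1539.

0.15 per day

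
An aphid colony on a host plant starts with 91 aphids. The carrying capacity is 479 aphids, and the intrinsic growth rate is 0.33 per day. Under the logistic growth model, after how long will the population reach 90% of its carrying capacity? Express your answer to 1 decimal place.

11.1 days

A = (K − N₀)/N₀ = (479 − 91)/91 = 4.2637.
Solve 479/(1 + 4.2637·e^(−0.33t)) = 431.1: 1 + 4.2637·e^(−0.33t) = 1.1111, so e^(−0.33t) = 0.0260596.
−0.33·t = ln(0.0260596) = -3.6474, so t = 3.6474/0.33 = 11.053.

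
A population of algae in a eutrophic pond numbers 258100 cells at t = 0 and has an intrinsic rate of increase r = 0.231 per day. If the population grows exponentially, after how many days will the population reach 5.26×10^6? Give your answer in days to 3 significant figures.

13.0 days

Set N₀·e^(rt) = 5.26×10^6: e^(0.231·t) = 5.26×10^6/258100 = 20.38.
0.231·t = ln(20.38) = 3.0145, so t = 3.0145/0.231 = 13.05.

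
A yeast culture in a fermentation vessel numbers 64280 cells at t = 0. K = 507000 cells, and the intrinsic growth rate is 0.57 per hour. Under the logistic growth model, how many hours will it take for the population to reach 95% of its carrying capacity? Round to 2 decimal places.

8.55 hours

A = (K − N₀)/N₀ = (507000 − 64280)/64280 = 6.8874.
Solve 507000/(1 + 6.8874·e^(−0.57t)) = 481650: 1 + 6.8874·e^(−0.57t) = 1.0526, so e^(−0.57t) = 0.00764176.
−0.57·t = ln(0.00764176) = -4.8741, so t = 4.8741/0.57 = 8.5511.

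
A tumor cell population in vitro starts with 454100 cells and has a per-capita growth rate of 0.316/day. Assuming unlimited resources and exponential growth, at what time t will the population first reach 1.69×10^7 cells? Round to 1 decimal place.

Set N₀·e^(rt) = 1.69×10^7: e^(0.316·t) = 1.69×10^7/454100 = 37.216.
0.316·t = ln(37.216) = 3.6168, so t = 3.6168/0.316 = 11.445.

11.4 days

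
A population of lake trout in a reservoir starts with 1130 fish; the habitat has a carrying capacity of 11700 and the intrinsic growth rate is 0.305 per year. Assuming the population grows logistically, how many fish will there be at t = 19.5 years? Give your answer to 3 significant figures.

A = (K − N₀)/N₀ = (11700 − 1130)/1130 = 9.354.
N(t) = K/(1 + A·e^(−rt)) = 11700/(1 + 9.354×e^(−0.305×19.5)).
e^(−5.947) = 0.0026124; denominator = 1 + 9.354×0.0026124 = 1.0244.
N = 11700/1.0244 = 11420.9.

11400 fish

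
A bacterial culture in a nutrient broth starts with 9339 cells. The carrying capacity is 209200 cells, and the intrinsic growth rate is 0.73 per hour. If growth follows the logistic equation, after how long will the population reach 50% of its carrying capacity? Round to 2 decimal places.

A = (K − N₀)/N₀ = (209200 − 9339)/9339 = 21.401.
Solve 209200/(1 + 21.401·e^(−0.73t)) = 104600: 1 + 21.401·e^(−0.73t) = 2, so e^(−0.73t) = 0.0467275.
−0.73·t = ln(0.0467275) = -3.0634, so t = 3.0634/0.73 = 4.1965.

4.20 hours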